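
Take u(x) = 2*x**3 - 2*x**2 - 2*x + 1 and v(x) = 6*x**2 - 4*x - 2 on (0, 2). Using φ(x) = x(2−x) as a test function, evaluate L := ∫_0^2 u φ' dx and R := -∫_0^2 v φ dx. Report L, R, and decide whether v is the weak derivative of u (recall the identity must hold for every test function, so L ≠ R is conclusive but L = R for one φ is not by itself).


LHS = -8/5, RHS = -8/5. Yes, v = u' weakly.

u(x) = 2*x**3 - 2*x**2 - 2*x + 1, classical derivative u'(x) = 6*x**2 - 4*x - 2.
φ(x) = x(2−x), so φ'(x) = 2 - 2*x.
Note φ(0) = φ(2) = 0, so the boundary term u·φ vanishes.
LHS = ∫_0^2 u(x) φ'(x) dx = ∫_0^2 (-4*x^4 + 8*x^3 - 6*x + 2) dx. Term by term:
  ∫_0^2 -4*x^4 dx = -128/5;  ∫_0^2 8*x^3 dx = 32;  ∫_0^2 -6*x dx = -12;
  ∫_0^2 2 dx = 4.
Sum: -128/5 + 32 − 12 + 4 = -8/5.
So LHS = -8/5.
∫_0^2 v(x) φ(x) dx = ∫_0^2 (-6*x^4 + 16*x^3 - 6*x^2 - 4*x) dx. Term by term:
  ∫_0^2 -6*x^4 dx = -192/5;  ∫_0^2 16*x^3 dx = 64;  ∫_0^2 -6*x^2 dx = -16;
  ∫_0^2 -4*x dx = -8.
Sum: -192/5 + 64 − 16 − 8 = 8/5.
So RHS = -∫_0^2 v(x) φ(x) dx = -8/5.
LHS = RHS, so the identity holds for this test φ.
Moreover u is smooth here and v(x) = u'(x) = 6*x**2 - 4*x - 2 pointwise, so the identity holds for every test function. Hence v is the weak derivative of u.


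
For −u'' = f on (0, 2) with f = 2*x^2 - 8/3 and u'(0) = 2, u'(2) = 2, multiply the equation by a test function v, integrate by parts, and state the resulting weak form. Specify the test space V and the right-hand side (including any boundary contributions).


V = H^1(0, 2) (v unrestricted at boundary; u is determined up to an additive constant); weak form: ∫_0^2 u'v' dx = ∫_0^2 (2*x^2 - 8/3) v dx + 2·v(2) − 2·v(0) for all v ∈ V.

Multiply both sides by a test function v and integrate from 0 to 2:
  ∫_0^2 −u''(x) v(x) dx = ∫_0^2 f(x) v(x) dx.
Integrate the LHS by parts once:
  ∫_0^2 −u'' v dx = −[u'(x) v(x)]_0^2 + ∫_0^2 u'(x) v'(x) dx.
Thus ∫_0^2 u'(x) v'(x) dx = ∫_0^2 f(x) v(x) dx + [u'(x) v(x)]_0^2.
Choose V so that boundary terms are either known or forced to vanish.
u has inhomogeneous Neumann u'(0) = 2, u'(2) = 2. [u' v]_0^2 = (2)·v(2) − (2)·v(0) = 2·v(2) − 2·v(0). Take V = H^1(0, 2); boundary term becomes part of RHS.
Weak formulation: find u (satisfying any essential BC) such that ∫_0^2 u'(x) v'(x) dx = ∫_0^2 f v dx + 2·v(2) − 2·v(0) for all v ∈ V (Neumann data are natural BCs: they enter the RHS as boundary terms).
Substituting f(x) = 2*x^2 - 8/3, the right-hand side is ∫_0^2 (2*x^2 - 8/3) v dx + 2·v(2) − 2·v(0).
Compatibility check (pure Neumann): taking v ≡ 1 ∈ V gives 0 = ∫_0^2 f dx + (2) − (2), i.e. ∫_0^2 f dx must equal u'(0) − u'(2) = 0. Indeed ∫_0^2 (2*x^2 - 8/3) dx = 0, so the data are compatible. The solution is then unique only up to an additive constant (fix it e.g. by requiring ∫_0^2 u dx = 0).


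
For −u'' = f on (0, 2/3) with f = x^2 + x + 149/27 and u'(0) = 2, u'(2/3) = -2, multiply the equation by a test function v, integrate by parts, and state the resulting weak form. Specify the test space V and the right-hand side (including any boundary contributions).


V = H^1(0, 2/3) (v unrestricted at boundary; u is determined up to an additive constant); weak form: ∫_0^2/3 u'v' dx = ∫_0^2/3 (x^2 + x + 149/27) v dx − 2·v(2/3) − 2·v(0) for all v ∈ V.

Multiply both sides by a test function v and integrate from 0 to 2/3:
  ∫_0^2/3 −u''(x) v(x) dx = ∫_0^2/3 f(x) v(x) dx.
Integrate the LHS by parts once:
  ∫_0^2/3 −u'' v dx = −[u'(x) v(x)]_0^2/3 + ∫_0^2/3 u'(x) v'(x) dx.
Thus ∫_0^2/3 u'(x) v'(x) dx = ∫_0^2/3 f(x) v(x) dx + [u'(x) v(x)]_0^2/3.
Choose V so that boundary terms are either known or forced to vanish.
u has inhomogeneous Neumann u'(0) = 2, u'(2/3) = -2. [u' v]_0^2/3 = (-2)·v(2/3) − (2)·v(0) = − 2·v(2/3) − 2·v(0). Take V = H^1(0, 2/3); boundary term becomes part of RHS.
Weak formulation: find u (satisfying any essential BC) such that ∫_0^2/3 u'(x) v'(x) dx = ∫_0^2/3 f v dx − 2·v(2/3) − 2·v(0) for all v ∈ V (Neumann data are natural BCs: they enter the RHS as boundary terms).
Substituting f(x) = x^2 + x + 149/27, the right-hand side is ∫_0^2/3 (x^2 + x + 149/27) v dx − 2·v(2/3) − 2·v(0).
Compatibility check (pure Neumann): taking v ≡ 1 ∈ V gives 0 = ∫_0^2/3 f dx + (-2) − (2), i.e. ∫_0^2/3 f dx must equal u'(0) − u'(2/3) = 4. Indeed ∫_0^2/3 (x^2 + x + 149/27) dx = 4, so the data are compatible. The solution is then unique only up to an additive constant (fix it e.g. by requiring ∫_0^2/3 u dx = 0).


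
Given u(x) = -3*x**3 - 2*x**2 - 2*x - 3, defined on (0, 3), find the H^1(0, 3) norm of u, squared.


||u||_{H^1}^2 = 822189/70

The H^1 norm (squared) on an interval (0, L) is
  ||u||_{H^1}^2 = ∫_0^L u(x)^2 dx + ∫_0^L u'(x)^2 dx.
Compute u'(x) = -9*x**2 - 4*x - 2.
Then u(x)^2 = 9*x**6 + 12*x**5 + 16*x**4 + 26*x**3 + 16*x**2 + 12*x + 9 and u'(x)^2 = 81*x**4 + 72*x**3 + 52*x**2 + 16*x + 4.
Integrate each monomial from 0 to 3 using ∫_0^3 c·x^n dx = c·3^(n+1)/(n+1):
  ∫_0^3 u(x)^2 dx = ∫_0^3 (9*x^6 + 12*x^5 + 16*x^4 + 26*x^3 + 16*x^2 + 12*x + 9) dx. Term by term:
    ∫_0^3 9*x^6 dx = 19683/7;  ∫_0^3 12*x^5 dx = 1458;  ∫_0^3 16*x^4 dx = 3888/5;
    ∫_0^3 26*x^3 dx = 1053/2;  ∫_0^3 16*x^2 dx = 144;  ∫_0^3 12*x dx = 54;
    ∫_0^3 9 dx = 27.
  Sum: 19683/7 + 1458 + 3888/5 + 1053/2 + 144 + 54 + 27 = 405927/70.
  ∫_0^3 u'(x)^2 dx = ∫_0^3 (81*x^4 + 72*x^3 + 52*x^2 + 16*x + 4) dx. Term by term:
    ∫_0^3 81*x^4 dx = 19683/5;  ∫_0^3 72*x^3 dx = 1458;  ∫_0^3 52*x^2 dx = 468;
    ∫_0^3 16*x dx = 72;  ∫_0^3 4 dx = 12.
  Sum: 19683/5 + 1458 + 468 + 72 + 12 = 29733/5.
Adding: ||u||_{H^1}^2 = 405927/70 + 29733/5 = 822189/70.


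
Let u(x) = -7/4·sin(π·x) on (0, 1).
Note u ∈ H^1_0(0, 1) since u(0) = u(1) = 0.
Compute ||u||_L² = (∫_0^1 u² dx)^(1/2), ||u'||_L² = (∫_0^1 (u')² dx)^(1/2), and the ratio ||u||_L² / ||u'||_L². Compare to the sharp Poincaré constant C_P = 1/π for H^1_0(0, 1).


||u||_L² / ||u'||_L² = 1/π = C_P.

u(x) = -7/4·sin(π·x), so u'(x) = -7*π*cos(π*x)/4.
Writing u(x) = A·sin(kπx/L) with A = -7/4 and k = 1, use ∫_0^L sin²(kπx/L) dx = L/2 and ∫_0^L cos²(kπx/L) dx = L/2.
u² = 49/16·sin²(π·x) and (u')² = 49*π^2/16·cos²(π·x), and each of sin², cos² integrates to L/2 = 1/2 over (0, 1).
∫_0^1 u² dx = 49/32, so ||u||_L² = 7*sqrt(2)/8.
∫_0^1 (u')² dx = 49*π^2/32, so ||u'||_L² = 7*sqrt(2)*π/8.
Ratio ||u||_L² / ||u'||_L² = 1/π.
Sharp Poincaré constant on H^1_0(0, 1) is C_P = L/π = 1/π, achieved by sin(π·x).
This is the k = 1 eigenfunction (up to amplitude), so the ratio equals the sharp Poincaré constant exactly.


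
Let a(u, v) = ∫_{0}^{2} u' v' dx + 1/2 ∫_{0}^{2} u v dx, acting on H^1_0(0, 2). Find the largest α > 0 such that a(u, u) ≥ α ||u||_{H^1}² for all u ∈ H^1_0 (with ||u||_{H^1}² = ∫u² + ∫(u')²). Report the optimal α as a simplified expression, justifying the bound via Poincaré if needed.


α = (2 + π^2)/(4 + π^2)

Coercivity of a(·,·) on H^1_0(0, 2) means a(u, u) ≥ α ||u||_{H^1}² for every u ∈ H^1_0.
The interval has length L = 2, and Poincaré/coercivity depend only on L. Here a(u, u) = ∫(u')² + (1/2)·∫u².
Here 0 < c = 1/2 < 1. The condition a(u,u) ≥ α||u||_{H^1}² reads (1−α)∫(u')² ≥ (α−c)∫u². Any admissible α is ≤ 1 (rapidly oscillating u have ∫u²/∫(u')² → 0), and α = 1 would force 0 ≥ (1−c)∫u², impossible since c < 1; so 1−α > 0. By the sharp Poincaré inequality on H^1_0 of an interval of length L, ∫(u')² ≥ (π/L)²∫u² with equality for the first sine mode sin(π(x−x₀)/L) (x₀ the left endpoint), so the inequality holds for all u iff (1−α)(π/L)² ≥ α − c, i.e. α ≤ ((π/L)² + c)/((π/L)² + 1) = (1 + c(L/π)²)/(1 + (L/π)²). With (π/L)² = π^2/4 and c = 1/2, the largest admissible constant is α = ((π/L)² + c)/((π/L)² + 1).
Simplifying, α = (2 + π^2)/(4 + π^2).


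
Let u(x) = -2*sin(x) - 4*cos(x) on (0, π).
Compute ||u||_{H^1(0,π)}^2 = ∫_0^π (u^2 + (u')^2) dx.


||u||_{H^1(0,π)}^2 = 20*π

u'(x) = 4*sin(x) - 2*cos(x).
Expand u² and (u')² and integrate term by term on (0, π), using: for integers n ≥ 1, ∫_0^π sin²(nx) dx = ∫_0^π cos²(nx) dx = π/2; for n ≠ n', ∫_0^π sin(nx)sin(n'x) dx = ∫_0^π cos(nx)cos(n'x) dx = 0; and by product-to-sum, ∫_0^π sin(nx)cos(n'x) dx = ½∫_0^π [sin((n+n')x) + sin((n−n')x)] dx, which is 0 when n+n' is even and 2n/(n²−n'²) when n+n' is odd (it need not vanish on (0, π)).
  u² squared terms: (-4)²·∫cos(x)² dx = 16·π/2 = 8*π;  (-2)²·∫sin(x)² dx = 4·π/2 = 2*π.
  u² cross terms: 2·(-4)·(-2)·∫cos(x)·sin(x) dx = 16·(0) = 0.
  So ∫_0^π u² dx = 8*π + 2*π + 0 = 10*π.
  (u')² squared terms: (-2)²·∫cos(x)² dx = 4·π/2 = 2*π;  (4)²·∫sin(x)² dx = 16·π/2 = 8*π.
  (u')² cross terms: 2·(-2)·(4)·∫cos(x)·sin(x) dx = -16·(0) = 0.
  So ∫_0^π (u')² dx = 2*π + 8*π + 0 = 10*π.
||u||_{H^1}^2 = (10*π) + (10*π) = 20*π.


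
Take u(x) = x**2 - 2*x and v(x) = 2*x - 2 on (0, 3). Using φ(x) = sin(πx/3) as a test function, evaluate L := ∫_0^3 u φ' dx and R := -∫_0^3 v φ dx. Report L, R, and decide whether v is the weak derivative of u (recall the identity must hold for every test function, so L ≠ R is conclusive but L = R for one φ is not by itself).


LHS = -6/π, RHS = -6/π. Yes, v = u' weakly.

u(x) = x**2 - 2*x, classical derivative u'(x) = 2*x - 2.
φ(x) = sin(πx/3), so φ'(x) = π*cos(π*x/3)/3.
Note φ(0) = φ(3) = 0, so the boundary term u·φ vanishes.
LHS = ∫_0^3 u(x) φ'(x) dx = ∫_0^3 (π*x^2*cos(π*x/3)/3 - 2*π*x*cos(π*x/3)/3) dx. Term by term:
  ∫_0^3 -2*π*x*cos(π*x/3)/3 dx = 12/π;  ∫_0^3 π*x^2*cos(π*x/3)/3 dx = -18/π.
Sum: 12/π − 18/π = -6/π.
So LHS = -6/π.
∫_0^3 v(x) φ(x) dx = ∫_0^3 (2*x*sin(π*x/3) - 2*sin(π*x/3)) dx. Term by term:
  ∫_0^3 -2*sin(π*x/3) dx = -12/π;  ∫_0^3 2*x*sin(π*x/3) dx = 18/π.
Sum: -12/π + 18/π = 6/π.
So RHS = -∫_0^3 v(x) φ(x) dx = -6/π.
LHS = RHS, so the identity holds for this test φ.
Moreover u is smooth here and v(x) = u'(x) = 2*x - 2 pointwise, so the identity holds for every test function. Hence v is the weak derivative of u.


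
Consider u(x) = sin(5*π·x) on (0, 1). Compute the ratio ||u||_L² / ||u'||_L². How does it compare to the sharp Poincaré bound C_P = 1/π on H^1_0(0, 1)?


||u||_L² / ||u'||_L² = 1/(5*π) < C_P = 1/π.

u(x) = sin(5*π·x), so u'(x) = 5*π*cos(5*π*x).
Writing u(x) = A·sin(kπx/L) with A = 1 and k = 5, use ∫_0^L sin²(kπx/L) dx = L/2 and ∫_0^L cos²(kπx/L) dx = L/2.
u² = 1·sin²(5*π·x) and (u')² = 25*π^2·cos²(5*π·x), and each of sin², cos² integrates to L/2 = 1/2 over (0, 1).
∫_0^1 u² dx = 1/2, so ||u||_L² = sqrt(2)/2.
∫_0^1 (u')² dx = 25*π^2/2, so ||u'||_L² = 5*sqrt(2)*π/2.
Ratio ||u||_L² / ||u'||_L² = 1/(5*π).
Sharp Poincaré constant on H^1_0(0, 1) is C_P = L/π = 1/π, achieved by sin(π·x).
This is the k = 5 harmonic; the ratio L/(kπ) is strictly less than C_P = L/π, consistent with the sharp inequality ||u||_L² ≤ C_P ||u'||_L².


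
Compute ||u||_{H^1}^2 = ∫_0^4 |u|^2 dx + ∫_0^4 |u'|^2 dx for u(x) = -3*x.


||u||_{H^1}^2 = 228

The H^1 norm (squared) on an interval (0, L) is
  ||u||_{H^1}^2 = ∫_0^L u(x)^2 dx + ∫_0^L u'(x)^2 dx.
Compute u'(x) = -3.
Then u(x)^2 = 9*x**2 and u'(x)^2 = 9.
Integrate each monomial from 0 to 4 using ∫_0^4 c·x^n dx = c·4^(n+1)/(n+1):
  ∫_0^4 u(x)^2 dx = ∫_0^4 (9*x^2) dx. Term by term:
    ∫_0^4 9*x^2 dx = 192.
  ∫_0^4 u'(x)^2 dx = ∫_0^4 (9) dx. Term by term:
    ∫_0^4 9 dx = 36.
Adding: ||u||_{H^1}^2 = 192 + 36 = 228.


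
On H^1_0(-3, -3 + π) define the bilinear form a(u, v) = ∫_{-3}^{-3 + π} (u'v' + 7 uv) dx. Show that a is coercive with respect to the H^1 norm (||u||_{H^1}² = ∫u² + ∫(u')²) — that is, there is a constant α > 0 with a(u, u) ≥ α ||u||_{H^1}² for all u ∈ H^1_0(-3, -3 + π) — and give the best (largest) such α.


α = 1

Coercivity of a(·,·) on H^1_0(-3, -3 + π) means a(u, u) ≥ α ||u||_{H^1}² for every u ∈ H^1_0.
The interval has length L = π, and Poincaré/coercivity depend only on L. Here a(u, u) = ∫(u')² + (7)·∫u².
Here c = 7 ≥ 1, so a(u,u) = ∫(u')² + c∫u² ≥ ∫(u')² + ∫u² = ||u||_{H^1}², i.e. α = 1 works. No larger α is possible: a(u,u) ≥ α||u||_{H^1}² means (1−α)∫(u')² ≥ (α−c)∫u², and for the modes u_n = sin(nπ(x−x₀)/L) (x₀ the left endpoint) one has ∫u_n²/∫(u_n')² = (L/(nπ))² → 0, so a(u_n,u_n)/||u_n||_{H^1}² → 1. Hence the optimal constant is α = 1.
Therefore α = 1.


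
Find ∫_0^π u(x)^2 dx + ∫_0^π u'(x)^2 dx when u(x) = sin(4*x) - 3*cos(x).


||u||_{H^1(0,π)}^2 = -32/5 + 35*π/2

u'(x) = 3*sin(x) + 4*cos(4*x).
Expand u² and (u')² and integrate term by term on (0, π), using: for integers n ≥ 1, ∫_0^π sin²(nx) dx = ∫_0^π cos²(nx) dx = π/2; for n ≠ n', ∫_0^π sin(nx)sin(n'x) dx = ∫_0^π cos(nx)cos(n'x) dx = 0; and by product-to-sum, ∫_0^π sin(nx)cos(n'x) dx = ½∫_0^π [sin((n+n')x) + sin((n−n')x)] dx, which is 0 when n+n' is even and 2n/(n²−n'²) when n+n' is odd (it need not vanish on (0, π)).
  u² squared terms: (-3)²·∫cos(x)² dx = 9·π/2 = 9*π/2;  (1)²·∫sin(4x)² dx = 1·π/2 = π/2.
  u² cross terms: 2·(-3)·(1)·∫cos(x)·sin(4x) dx = -6·(8/15) = -16/5.
  So ∫_0^π u² dx = 9*π/2 + π/2 − 16/5 = -16/5 + 5*π.
  (u')² squared terms: (3)²·∫sin(x)² dx = 9·π/2 = 9*π/2;  (4)²·∫cos(4x)² dx = 16·π/2 = 8*π.
  (u')² cross terms: 2·(3)·(4)·∫sin(x)·cos(4x) dx = 24·(-2/15) = -16/5.
  So ∫_0^π (u')² dx = 9*π/2 + 8*π − 16/5 = -16/5 + 25*π/2.
||u||_{H^1}^2 = (-16/5 + 5*π) + (-16/5 + 25*π/2) = -32/5 + 35*π/2.


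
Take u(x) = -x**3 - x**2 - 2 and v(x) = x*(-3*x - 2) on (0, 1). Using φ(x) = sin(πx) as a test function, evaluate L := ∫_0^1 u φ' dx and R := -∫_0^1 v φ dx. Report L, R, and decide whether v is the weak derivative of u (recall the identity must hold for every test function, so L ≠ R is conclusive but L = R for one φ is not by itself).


LHS = -12/π^3 + 5/π, RHS = -12/π^3 + 5/π. Yes, v = u' weakly.

u(x) = -x**3 - x**2 - 2, classical derivative u'(x) = -3*x**2 - 2*x.
φ(x) = sin(πx), so φ'(x) = π*cos(π*x).
Note φ(0) = φ(1) = 0, so the boundary term u·φ vanishes.
LHS = ∫_0^1 u(x) φ'(x) dx = ∫_0^1 (-π*x^3*cos(π*x) - π*x^2*cos(π*x) - 2*π*cos(π*x)) dx. Term by term:
  ∫_0^1 -2*π*cos(π*x) dx = 0;  ∫_0^1 -π*x^2*cos(π*x) dx = 2/π;  ∫_0^1 -π*x^3*cos(π*x) dx = -12/π^3 + 3/π.
Sum: 0 + 2/π + -12/π^3 + 3/π = -12/π^3 + 5/π.
So LHS = -12/π^3 + 5/π.
∫_0^1 v(x) φ(x) dx = ∫_0^1 (-3*x^2*sin(π*x) - 2*x*sin(π*x)) dx. Term by term:
  ∫_0^1 -3*x^2*sin(π*x) dx = -3/π + 12/π^3;  ∫_0^1 -2*x*sin(π*x) dx = -2/π.
Sum: -3/π + 12/π^3 − 2/π = -5/π + 12/π^3.
So RHS = -∫_0^1 v(x) φ(x) dx = -12/π^3 + 5/π.
LHS = RHS, so the identity holds for this test φ.
Moreover u is smooth here and v(x) = u'(x) = -3*x**2 - 2*x pointwise, so the identity holds for every test function. Hence v is the weak derivative of u.


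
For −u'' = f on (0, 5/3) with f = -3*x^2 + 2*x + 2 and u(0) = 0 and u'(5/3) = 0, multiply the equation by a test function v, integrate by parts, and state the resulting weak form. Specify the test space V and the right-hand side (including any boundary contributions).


V = {v ∈ H^1(0, 5/3) : v(0) = 0} (test functions vanish at x = 0 where u is specified); weak form: ∫_0^5/3 u'v' dx = ∫_0^5/3 (-3*x^2 + 2*x + 2) v dx for all v ∈ V.

Multiply both sides by a test function v and integrate from 0 to 5/3:
  ∫_0^5/3 −u''(x) v(x) dx = ∫_0^5/3 f(x) v(x) dx.
Integrate the LHS by parts once:
  ∫_0^5/3 −u'' v dx = −[u'(x) v(x)]_0^5/3 + ∫_0^5/3 u'(x) v'(x) dx.
Thus ∫_0^5/3 u'(x) v'(x) dx = ∫_0^5/3 f(x) v(x) dx + [u'(x) v(x)]_0^5/3.
Choose V so that boundary terms are either known or forced to vanish.
Mixed BC: u(0) = 0 (Dirichlet) and u'(5/3) = 0 (Neumann). Define V = {v ∈ H^1(0, 5/3) : v(0) = 0}. Then [u' v]_0^5/3 = u'(5/3)·v(5/3) − u'(0)·0 = 0.
Weak formulation: find u (satisfying any essential BC) such that ∫_0^5/3 u'(x) v'(x) dx = ∫_0^5/3 f v dx for all v ∈ V (Dirichlet at 0 absorbed into V; the Neumann datum at x = 5/3 is zero, so no boundary term remains).
Substituting f(x) = -3*x^2 + 2*x + 2, the right-hand side is ∫_0^5/3 (-3*x^2 + 2*x + 2) v dx.


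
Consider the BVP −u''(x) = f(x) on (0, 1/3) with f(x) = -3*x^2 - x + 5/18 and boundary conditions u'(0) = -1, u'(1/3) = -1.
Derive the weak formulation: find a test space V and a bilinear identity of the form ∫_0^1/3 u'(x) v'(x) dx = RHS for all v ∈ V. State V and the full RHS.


V = H^1(0, 1/3) (v unrestricted at boundary; u is determined up to an additive constant); weak form: ∫_0^1/3 u'v' dx = ∫_0^1/3 (-3*x^2 - x + 5/18) v dx − v(1/3) + v(0) for all v ∈ V.

Multiply both sides by a test function v and integrate from 0 to 1/3:
  ∫_0^1/3 −u''(x) v(x) dx = ∫_0^1/3 f(x) v(x) dx.
Integrate the LHS by parts once:
  ∫_0^1/3 −u'' v dx = −[u'(x) v(x)]_0^1/3 + ∫_0^1/3 u'(x) v'(x) dx.
Thus ∫_0^1/3 u'(x) v'(x) dx = ∫_0^1/3 f(x) v(x) dx + [u'(x) v(x)]_0^1/3.
Choose V so that boundary terms are either known or forced to vanish.
u has inhomogeneous Neumann u'(0) = -1, u'(1/3) = -1. [u' v]_0^1/3 = (-1)·v(1/3) − (-1)·v(0) = − v(1/3) + v(0). Take V = H^1(0, 1/3); boundary term becomes part of RHS.
Weak formulation: find u (satisfying any essential BC) such that ∫_0^1/3 u'(x) v'(x) dx = ∫_0^1/3 f v dx − v(1/3) + v(0) for all v ∈ V (Neumann data are natural BCs: they enter the RHS as boundary terms).
Substituting f(x) = -3*x^2 - x + 5/18, the right-hand side is ∫_0^1/3 (-3*x^2 - x + 5/18) v dx − v(1/3) + v(0).
Compatibility check (pure Neumann): taking v ≡ 1 ∈ V gives 0 = ∫_0^1/3 f dx + (-1) − (-1), i.e. ∫_0^1/3 f dx must equal u'(0) − u'(1/3) = 0. Indeed ∫_0^1/3 (-3*x^2 - x + 5/18) dx = 0, so the data are compatible. The solution is then unique only up to an additive constant (fix it e.g. by requiring ∫_0^1/3 u dx = 0).


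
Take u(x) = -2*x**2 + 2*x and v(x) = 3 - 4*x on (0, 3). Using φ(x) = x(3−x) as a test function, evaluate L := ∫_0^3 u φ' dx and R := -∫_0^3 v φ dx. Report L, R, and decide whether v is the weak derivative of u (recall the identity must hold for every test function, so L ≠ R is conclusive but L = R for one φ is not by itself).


LHS = 18, RHS = 27/2. No, v is not the weak derivative of u.

u(x) = -2*x**2 + 2*x, classical derivative u'(x) = 2 - 4*x.
φ(x) = x(3−x), so φ'(x) = 3 - 2*x.
Note φ(0) = φ(3) = 0, so the boundary term u·φ vanishes.
LHS = ∫_0^3 u(x) φ'(x) dx = ∫_0^3 (4*x^3 - 10*x^2 + 6*x) dx. Term by term:
  ∫_0^3 4*x^3 dx = 81;  ∫_0^3 -10*x^2 dx = -90;  ∫_0^3 6*x dx = 27.
Sum: 81 − 90 + 27 = 18.
So LHS = 18.
∫_0^3 v(x) φ(x) dx = ∫_0^3 (4*x^3 - 15*x^2 + 9*x) dx. Term by term:
  ∫_0^3 4*x^3 dx = 81;  ∫_0^3 -15*x^2 dx = -135;  ∫_0^3 9*x dx = 81/2.
Sum: 81 − 135 + 81/2 = -27/2.
So RHS = -∫_0^3 v(x) φ(x) dx = 27/2.
LHS − RHS = 9/2 ≠ 0, so the identity fails.
(For a valid weak derivative the identity must hold for EVERY test function, in particular this one. The failure shows v is NOT the weak derivative of u.)
Correct weak derivative would be u'(x) = 2 - 4*x.


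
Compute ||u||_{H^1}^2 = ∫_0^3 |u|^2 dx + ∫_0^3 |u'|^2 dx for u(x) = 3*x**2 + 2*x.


||u||_{H^1}^2 = 5802/5

The H^1 norm (squared) on an interval (0, L) is
  ||u||_{H^1}^2 = ∫_0^L u(x)^2 dx + ∫_0^L u'(x)^2 dx.
Compute u'(x) = 6*x + 2.
Then u(x)^2 = 9*x**4 + 12*x**3 + 4*x**2 and u'(x)^2 = 36*x**2 + 24*x + 4.
Integrate each monomial from 0 to 3 using ∫_0^3 c·x^n dx = c·3^(n+1)/(n+1):
  ∫_0^3 u(x)^2 dx = ∫_0^3 (9*x^4 + 12*x^3 + 4*x^2) dx. Term by term:
    ∫_0^3 9*x^4 dx = 2187/5;  ∫_0^3 12*x^3 dx = 243;  ∫_0^3 4*x^2 dx = 36.
  Sum: 2187/5 + 243 + 36 = 3582/5.
  ∫_0^3 u'(x)^2 dx = ∫_0^3 (36*x^2 + 24*x + 4) dx. Term by term:
    ∫_0^3 36*x^2 dx = 324;  ∫_0^3 24*x dx = 108;  ∫_0^3 4 dx = 12.
  Sum: 324 + 108 + 12 = 444.
Adding: ||u||_{H^1}^2 = 3582/5 + 444 = 5802/5.


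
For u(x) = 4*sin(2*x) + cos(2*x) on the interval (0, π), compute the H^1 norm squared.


||u||_{H^1(0,π)}^2 = 85*π/2

u'(x) = -2*sin(2*x) + 8*cos(2*x).
Expand u² and (u')² and integrate term by term on (0, π), using: for integers n ≥ 1, ∫_0^π sin²(nx) dx = ∫_0^π cos²(nx) dx = π/2; for n ≠ n', ∫_0^π sin(nx)sin(n'x) dx = ∫_0^π cos(nx)cos(n'x) dx = 0; and by product-to-sum, ∫_0^π sin(nx)cos(n'x) dx = ½∫_0^π [sin((n+n')x) + sin((n−n')x)] dx, which is 0 when n+n' is even and 2n/(n²−n'²) when n+n' is odd (it need not vanish on (0, π)).
  u² squared terms: (4)²·∫sin(2x)² dx = 16·π/2 = 8*π;  (1)²·∫cos(2x)² dx = 1·π/2 = π/2.
  u² cross terms: 2·(4)·(1)·∫sin(2x)·cos(2x) dx = 8·(0) = 0.
  So ∫_0^π u² dx = 8*π + π/2 + 0 = 17*π/2.
  (u')² squared terms: (-2)²·∫sin(2x)² dx = 4·π/2 = 2*π;  (8)²·∫cos(2x)² dx = 64·π/2 = 32*π.
  (u')² cross terms: 2·(-2)·(8)·∫sin(2x)·cos(2x) dx = -32·(0) = 0.
  So ∫_0^π (u')² dx = 2*π + 32*π + 0 = 34*π.
||u||_{H^1}^2 = (17*π/2) + (34*π) = 85*π/2.


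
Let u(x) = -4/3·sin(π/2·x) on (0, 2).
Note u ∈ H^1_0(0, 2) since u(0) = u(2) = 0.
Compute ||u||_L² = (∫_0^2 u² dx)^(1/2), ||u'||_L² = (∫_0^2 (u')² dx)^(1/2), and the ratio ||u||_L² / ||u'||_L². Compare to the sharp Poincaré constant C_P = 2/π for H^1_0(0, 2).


||u||_L² / ||u'||_L² = 2/π = C_P.

u(x) = -4/3·sin(π/2·x), so u'(x) = -2*π*cos(π*x/2)/3.
Writing u(x) = A·sin(kπx/L) with A = -4/3 and k = 1, use ∫_0^L sin²(kπx/L) dx = L/2 and ∫_0^L cos²(kπx/L) dx = L/2.
u² = 16/9·sin²(π/2·x) and (u')² = 4*π^2/9·cos²(π/2·x), and each of sin², cos² integrates to L/2 = 1 over (0, 2).
∫_0^2 u² dx = 16/9, so ||u||_L² = 4/3.
∫_0^2 (u')² dx = 4*π^2/9, so ||u'||_L² = 2*π/3.
Ratio ||u||_L² / ||u'||_L² = 2/π.
Sharp Poincaré constant on H^1_0(0, 2) is C_P = L/π = 2/π, achieved by sin(π/2·x).
This is the k = 1 eigenfunction (up to amplitude), so the ratio equals the sharp Poincaré constant exactly.


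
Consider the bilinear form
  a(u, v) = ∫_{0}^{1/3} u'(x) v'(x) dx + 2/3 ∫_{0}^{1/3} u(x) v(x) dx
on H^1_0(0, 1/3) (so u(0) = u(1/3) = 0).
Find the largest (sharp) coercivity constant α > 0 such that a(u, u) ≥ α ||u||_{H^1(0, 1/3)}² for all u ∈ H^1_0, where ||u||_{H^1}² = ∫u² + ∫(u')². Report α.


α = (2 + 27*π^2)/(3*(1 + 9*π^2))

Coercivity of a(·,·) on H^1_0(0, 1/3) means a(u, u) ≥ α ||u||_{H^1}² for every u ∈ H^1_0.
The interval has length L = 1/3, and Poincaré/coercivity depend only on L. Here a(u, u) = ∫(u')² + (2/3)·∫u².
Here 0 < c = 2/3 < 1. The condition a(u,u) ≥ α||u||_{H^1}² reads (1−α)∫(u')² ≥ (α−c)∫u². Any admissible α is ≤ 1 (rapidly oscillating u have ∫u²/∫(u')² → 0), and α = 1 would force 0 ≥ (1−c)∫u², impossible since c < 1; so 1−α > 0. By the sharp Poincaré inequality on H^1_0 of an interval of length L, ∫(u')² ≥ (π/L)²∫u² with equality for the first sine mode sin(π(x−x₀)/L) (x₀ the left endpoint), so the inequality holds for all u iff (1−α)(π/L)² ≥ α − c, i.e. α ≤ ((π/L)² + c)/((π/L)² + 1) = (1 + c(L/π)²)/(1 + (L/π)²). With (π/L)² = 9*π^2 and c = 2/3, the largest admissible constant is α = ((π/L)² + c)/((π/L)² + 1).
Simplifying, α = (2 + 27*π^2)/(3*(1 + 9*π^2)).


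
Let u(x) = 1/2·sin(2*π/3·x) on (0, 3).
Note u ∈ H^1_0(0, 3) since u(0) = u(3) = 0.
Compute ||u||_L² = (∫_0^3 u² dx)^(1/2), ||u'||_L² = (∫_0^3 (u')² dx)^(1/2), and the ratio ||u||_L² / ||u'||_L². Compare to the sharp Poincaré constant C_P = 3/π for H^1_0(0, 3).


||u||_L² / ||u'||_L² = 3/(2*π) < C_P = 3/π.

u(x) = 1/2·sin(2*π/3·x), so u'(x) = π*cos(2*π*x/3)/3.
Writing u(x) = A·sin(kπx/L) with A = 1/2 and k = 2, use ∫_0^L sin²(kπx/L) dx = L/2 and ∫_0^L cos²(kπx/L) dx = L/2.
u² = 1/4·sin²(2*π/3·x) and (u')² = π^2/9·cos²(2*π/3·x), and each of sin², cos² integrates to L/2 = 3/2 over (0, 3).
∫_0^3 u² dx = 3/8, so ||u||_L² = sqrt(6)/4.
∫_0^3 (u')² dx = π^2/6, so ||u'||_L² = sqrt(6)*π/6.
Ratio ||u||_L² / ||u'||_L² = 3/(2*π).
Sharp Poincaré constant on H^1_0(0, 3) is C_P = L/π = 3/π, achieved by sin(π/3·x).
This is the k = 2 harmonic; the ratio L/(kπ) is strictly less than C_P = L/π, consistent with the sharp inequality ||u||_L² ≤ C_P ||u'||_L².


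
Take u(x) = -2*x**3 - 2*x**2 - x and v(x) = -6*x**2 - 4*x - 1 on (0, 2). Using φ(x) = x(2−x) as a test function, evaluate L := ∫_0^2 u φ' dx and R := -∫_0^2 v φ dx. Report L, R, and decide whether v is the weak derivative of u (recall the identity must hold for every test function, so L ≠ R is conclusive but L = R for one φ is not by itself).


LHS = 244/15, RHS = 244/15. Yes, v = u' weakly.

u(x) = -2*x**3 - 2*x**2 - x, classical derivative u'(x) = -6*x**2 - 4*x - 1.
φ(x) = x(2−x), so φ'(x) = 2 - 2*x.
Note φ(0) = φ(2) = 0, so the boundary term u·φ vanishes.
LHS = ∫_0^2 u(x) φ'(x) dx = ∫_0^2 (4*x^4 - 2*x^2 - 2*x) dx. Term by term:
  ∫_0^2 4*x^4 dx = 128/5;  ∫_0^2 -2*x^2 dx = -16/3;  ∫_0^2 -2*x dx = -4.
Sum: 128/5 − 16/3 − 4 = 244/15.
So LHS = 244/15.
∫_0^2 v(x) φ(x) dx = ∫_0^2 (6*x^4 - 8*x^3 - 7*x^2 - 2*x) dx. Term by term:
  ∫_0^2 6*x^4 dx = 192/5;  ∫_0^2 -8*x^3 dx = -32;  ∫_0^2 -7*x^2 dx = -56/3;
  ∫_0^2 -2*x dx = -4.
Sum: 192/5 − 32 − 56/3 − 4 = -244/15.
So RHS = -∫_0^2 v(x) φ(x) dx = 244/15.
LHS = RHS, so the identity holds for this test φ.
Moreover u is smooth here and v(x) = u'(x) = -6*x**2 - 4*x - 1 pointwise, so the identity holds for every test function. Hence v is the weak derivative of u.


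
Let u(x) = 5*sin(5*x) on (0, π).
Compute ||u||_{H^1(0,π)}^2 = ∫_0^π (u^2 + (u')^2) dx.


||u||_{H^1(0,π)}^2 = 325*π

u'(x) = 25*cos(5*x).
Expand u² and (u')² and integrate term by term on (0, π), using: for integers n ≥ 1, ∫_0^π sin²(nx) dx = ∫_0^π cos²(nx) dx = π/2; for n ≠ n', ∫_0^π sin(nx)sin(n'x) dx = ∫_0^π cos(nx)cos(n'x) dx = 0; and by product-to-sum, ∫_0^π sin(nx)cos(n'x) dx = ½∫_0^π [sin((n+n')x) + sin((n−n')x)] dx, which is 0 when n+n' is even and 2n/(n²−n'²) when n+n' is odd (it need not vanish on (0, π)).
  u² squared terms: (5)²·∫sin(5x)² dx = 25·π/2 = 25*π/2.
  So ∫_0^π u² dx = 25*π/2.
  (u')² squared terms: (25)²·∫cos(5x)² dx = 625·π/2 = 625*π/2.
  So ∫_0^π (u')² dx = 625*π/2.
||u||_{H^1}^2 = (25*π/2) + (625*π/2) = 325*π.


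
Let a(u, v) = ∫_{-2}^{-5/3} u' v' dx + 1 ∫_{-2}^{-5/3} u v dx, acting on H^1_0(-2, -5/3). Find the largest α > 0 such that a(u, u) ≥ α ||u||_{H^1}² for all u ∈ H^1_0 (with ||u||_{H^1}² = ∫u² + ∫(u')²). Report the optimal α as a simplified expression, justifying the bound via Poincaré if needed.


α = 1

Coercivity of a(·,·) on H^1_0(-2, -5/3) means a(u, u) ≥ α ||u||_{H^1}² for every u ∈ H^1_0.
The interval has length L = 1/3, and Poincaré/coercivity depend only on L. Here a(u, u) = ∫(u')² + (1)·∫u².
Here c = 1 ≥ 1, so a(u,u) = ∫(u')² + c∫u² ≥ ∫(u')² + ∫u² = ||u||_{H^1}², i.e. α = 1 works. No larger α is possible: a(u,u) ≥ α||u||_{H^1}² means (1−α)∫(u')² ≥ (α−c)∫u², and for the modes u_n = sin(nπ(x−x₀)/L) (x₀ the left endpoint) one has ∫u_n²/∫(u_n')² = (L/(nπ))² → 0, so a(u_n,u_n)/||u_n||_{H^1}² → 1. Hence the optimal constant is α = 1.
Therefore α = 1.


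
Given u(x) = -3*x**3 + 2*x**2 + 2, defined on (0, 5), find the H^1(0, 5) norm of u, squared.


||u||_{H^1}^2 = 771515/7

The H^1 norm (squared) on an interval (0, L) is
  ||u||_{H^1}^2 = ∫_0^L u(x)^2 dx + ∫_0^L u'(x)^2 dx.
Compute u'(x) = -9*x**2 + 4*x.
Then u(x)^2 = 9*x**6 - 12*x**5 + 4*x**4 - 12*x**3 + 8*x**2 + 4 and u'(x)^2 = 81*x**4 - 72*x**3 + 16*x**2.
Integrate each monomial from 0 to 5 using ∫_0^5 c·x^n dx = c·5^(n+1)/(n+1):
  ∫_0^5 u(x)^2 dx = ∫_0^5 (9*x^6 - 12*x^5 + 4*x^4 - 12*x^3 + 8*x^2 + 4) dx. Term by term:
    ∫_0^5 9*x^6 dx = 703125/7;  ∫_0^5 -12*x^5 dx = -31250;  ∫_0^5 4*x^4 dx = 2500;
    ∫_0^5 -12*x^3 dx = -1875;  ∫_0^5 8*x^2 dx = 1000/3;  ∫_0^5 4 dx = 20.
  Sum: 703125/7 − 31250 + 2500 − 1875 + 1000/3 + 20 = 1473670/21.
  ∫_0^5 u'(x)^2 dx = ∫_0^5 (81*x^4 - 72*x^3 + 16*x^2) dx. Term by term:
    ∫_0^5 81*x^4 dx = 50625;  ∫_0^5 -72*x^3 dx = -11250;  ∫_0^5 16*x^2 dx = 2000/3.
  Sum: 50625 − 11250 + 2000/3 = 120125/3.
Adding: ||u||_{H^1}^2 = 1473670/21 + 120125/3 = 771515/7.


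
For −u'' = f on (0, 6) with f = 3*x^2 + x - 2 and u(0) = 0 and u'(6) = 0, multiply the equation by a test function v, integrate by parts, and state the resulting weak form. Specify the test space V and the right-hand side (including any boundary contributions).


V = {v ∈ H^1(0, 6) : v(0) = 0} (test functions vanish at x = 0 where u is specified); weak form: ∫_0^6 u'v' dx = ∫_0^6 (3*x^2 + x - 2) v dx for all v ∈ V.

Multiply both sides by a test function v and integrate from 0 to 6:
  ∫_0^6 −u''(x) v(x) dx = ∫_0^6 f(x) v(x) dx.
Integrate the LHS by parts once:
  ∫_0^6 −u'' v dx = −[u'(x) v(x)]_0^6 + ∫_0^6 u'(x) v'(x) dx.
Thus ∫_0^6 u'(x) v'(x) dx = ∫_0^6 f(x) v(x) dx + [u'(x) v(x)]_0^6.
Choose V so that boundary terms are either known or forced to vanish.
Mixed BC: u(0) = 0 (Dirichlet) and u'(6) = 0 (Neumann). Define V = {v ∈ H^1(0, 6) : v(0) = 0}. Then [u' v]_0^6 = u'(6)·v(6) − u'(0)·0 = 0.
Weak formulation: find u (satisfying any essential BC) such that ∫_0^6 u'(x) v'(x) dx = ∫_0^6 f v dx for all v ∈ V (Dirichlet at 0 absorbed into V; the Neumann datum at x = 6 is zero, so no boundary term remains).
Substituting f(x) = 3*x^2 + x - 2, the right-hand side is ∫_0^6 (3*x^2 + x - 2) v dx.


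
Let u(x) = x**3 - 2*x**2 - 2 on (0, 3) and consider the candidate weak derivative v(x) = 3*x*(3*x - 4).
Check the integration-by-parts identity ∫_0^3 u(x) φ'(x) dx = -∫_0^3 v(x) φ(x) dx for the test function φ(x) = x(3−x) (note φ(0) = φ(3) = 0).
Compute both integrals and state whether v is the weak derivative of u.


LHS = -189/20, RHS = -567/20. No, v is not the weak derivative of u.

u(x) = x**3 - 2*x**2 - 2, classical derivative u'(x) = 3*x**2 - 4*x.
φ(x) = x(3−x), so φ'(x) = 3 - 2*x.
Note φ(0) = φ(3) = 0, so the boundary term u·φ vanishes.
LHS = ∫_0^3 u(x) φ'(x) dx = ∫_0^3 (-2*x^4 + 7*x^3 - 6*x^2 + 4*x - 6) dx. Term by term:
  ∫_0^3 -2*x^4 dx = -486/5;  ∫_0^3 7*x^3 dx = 567/4;  ∫_0^3 -6*x^2 dx = -54;
  ∫_0^3 4*x dx = 18;  ∫_0^3 -6 dx = -18.
Sum: -486/5 + 567/4 − 54 + 18 − 18 = -189/20.
So LHS = -189/20.
∫_0^3 v(x) φ(x) dx = ∫_0^3 (-9*x^4 + 39*x^3 - 36*x^2) dx. Term by term:
  ∫_0^3 -9*x^4 dx = -2187/5;  ∫_0^3 39*x^3 dx = 3159/4;  ∫_0^3 -36*x^2 dx = -324.
Sum: -2187/5 + 3159/4 − 324 = 567/20.
So RHS = -∫_0^3 v(x) φ(x) dx = -567/20.
LHS − RHS = 189/10 ≠ 0, so the identity fails.
(For a valid weak derivative the identity must hold for EVERY test function, in particular this one. The failure shows v is NOT the weak derivative of u.)
Correct weak derivative would be u'(x) = 3*x**2 - 4*x.


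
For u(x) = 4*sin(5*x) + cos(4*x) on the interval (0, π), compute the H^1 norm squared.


||u||_{H^1(0,π)}^2 = 1360/9 + 433*π/2

u'(x) = -4*sin(4*x) + 20*cos(5*x).
Expand u² and (u')² and integrate term by term on (0, π), using: for integers n ≥ 1, ∫_0^π sin²(nx) dx = ∫_0^π cos²(nx) dx = π/2; for n ≠ n', ∫_0^π sin(nx)sin(n'x) dx = ∫_0^π cos(nx)cos(n'x) dx = 0; and by product-to-sum, ∫_0^π sin(nx)cos(n'x) dx = ½∫_0^π [sin((n+n')x) + sin((n−n')x)] dx, which is 0 when n+n' is even and 2n/(n²−n'²) when n+n' is odd (it need not vanish on (0, π)).
  u² squared terms: (4)²·∫sin(5x)² dx = 16·π/2 = 8*π;  (1)²·∫cos(4x)² dx = 1·π/2 = π/2.
  u² cross terms: 2·(4)·(1)·∫sin(5x)·cos(4x) dx = 8·(10/9) = 80/9.
  So ∫_0^π u² dx = 8*π + π/2 + 80/9 = 80/9 + 17*π/2.
  (u')² squared terms: (-4)²·∫sin(4x)² dx = 16·π/2 = 8*π;  (20)²·∫cos(5x)² dx = 400·π/2 = 200*π.
  (u')² cross terms: 2·(-4)·(20)·∫sin(4x)·cos(5x) dx = -160·(-8/9) = 1280/9.
  So ∫_0^π (u')² dx = 8*π + 200*π + 1280/9 = 1280/9 + 208*π.
||u||_{H^1}^2 = (80/9 + 17*π/2) + (1280/9 + 208*π) = 1360/9 + 433*π/2.


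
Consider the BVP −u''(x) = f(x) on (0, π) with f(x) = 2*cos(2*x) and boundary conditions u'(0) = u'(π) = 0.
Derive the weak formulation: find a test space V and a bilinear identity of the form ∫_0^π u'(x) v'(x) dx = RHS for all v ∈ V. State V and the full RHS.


V = H^1(0, π) (no boundary constraint on v; u is determined up to an additive constant); weak form: ∫_0^π u'v' dx = ∫_0^π (2*cos(2*x)) v dx for all v ∈ V.

Multiply both sides by a test function v and integrate from 0 to π:
  ∫_0^π −u''(x) v(x) dx = ∫_0^π f(x) v(x) dx.
Integrate the LHS by parts once:
  ∫_0^π −u'' v dx = −[u'(x) v(x)]_0^π + ∫_0^π u'(x) v'(x) dx.
Thus ∫_0^π u'(x) v'(x) dx = ∫_0^π f(x) v(x) dx + [u'(x) v(x)]_0^π.
Choose V so that boundary terms are either known or forced to vanish.
u has homogeneous Neumann: u'(0) = u'(π) = 0. So [u' v]_0^π = 0·v(π) − 0·v(0) = 0 for any v; take V = H^1(0, π).
Weak formulation: find u (satisfying any essential BC) such that ∫_0^π u'(x) v'(x) dx = ∫_0^π f v dx for all v ∈ V (homogeneous Neumann, so boundary terms vanish).
Substituting f(x) = 2*cos(2*x), the right-hand side is ∫_0^π (2*cos(2*x)) v dx.
Compatibility check (pure Neumann): taking v ≡ 1 ∈ V gives 0 = ∫_0^π f dx + (0) − (0), i.e. ∫_0^π f dx must equal u'(0) − u'(π) = 0. Indeed ∫_0^π (2*cos(2*x)) dx = 0, so the data are compatible. The solution is then unique only up to an additive constant (fix it e.g. by requiring ∫_0^π u dx = 0).


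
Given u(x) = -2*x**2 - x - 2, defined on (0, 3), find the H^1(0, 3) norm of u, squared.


||u||_{H^1}^2 = 2847/5

The H^1 norm (squared) on an interval (0, L) is
  ||u||_{H^1}^2 = ∫_0^L u(x)^2 dx + ∫_0^L u'(x)^2 dx.
Compute u'(x) = -4*x - 1.
Then u(x)^2 = 4*x**4 + 4*x**3 + 9*x**2 + 4*x + 4 and u'(x)^2 = 16*x**2 + 8*x + 1.
Integrate each monomial from 0 to 3 using ∫_0^3 c·x^n dx = c·3^(n+1)/(n+1):
  ∫_0^3 u(x)^2 dx = ∫_0^3 (4*x^4 + 4*x^3 + 9*x^2 + 4*x + 4) dx. Term by term:
    ∫_0^3 4*x^4 dx = 972/5;  ∫_0^3 4*x^3 dx = 81;  ∫_0^3 9*x^2 dx = 81;
    ∫_0^3 4*x dx = 18;  ∫_0^3 4 dx = 12.
  Sum: 972/5 + 81 + 81 + 18 + 12 = 1932/5.
  ∫_0^3 u'(x)^2 dx = ∫_0^3 (16*x^2 + 8*x + 1) dx. Term by term:
    ∫_0^3 16*x^2 dx = 144;  ∫_0^3 8*x dx = 36;  ∫_0^3 1 dx = 3.
  Sum: 144 + 36 + 3 = 183.
Adding: ||u||_{H^1}^2 = 1932/5 + 183 = 2847/5.


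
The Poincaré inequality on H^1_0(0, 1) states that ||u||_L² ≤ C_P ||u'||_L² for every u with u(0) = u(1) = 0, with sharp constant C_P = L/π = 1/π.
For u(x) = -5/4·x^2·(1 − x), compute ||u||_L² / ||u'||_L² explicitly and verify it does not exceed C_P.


||u||_L² / ||u'||_L² = sqrt(14)/14 < C_P = 1/π.

u(x) = -5/4·x^2·(1 − x), so u'(x) = 5*x*(3*x - 2)/4.
u(x) = -5/4·x^2·(1 − x) vanishes at x = 0 and x = 1, so u ∈ H^1_0(0, 1). Differentiate via the product rule and integrate the resulting polynomials term by term.
  ∫_0^1 u² dx = ∫_0^1 (25*x^6/16 - 25*x^5/8 + 25*x^4/16) dx. Term by term:
    ∫_0^1 25*x^6/16 dx = 25/112;  ∫_0^1 -25*x^5/8 dx = -25/48;  ∫_0^1 25*x^4/16 dx = 5/16.
  Sum: 25/112 − 25/48 + 5/16 = 5/336.
  ∫_0^1 (u')² dx = ∫_0^1 (225*x^4/16 - 75*x^3/4 + 25*x^2/4) dx. Term by term:
    ∫_0^1 225*x^4/16 dx = 45/16;  ∫_0^1 -75*x^3/4 dx = -75/16;  ∫_0^1 25*x^2/4 dx = 25/12.
  Sum: 45/16 − 75/16 + 25/12 = 5/24.
∫_0^1 u² dx = 5/336, so ||u||_L² = sqrt(105)/84.
∫_0^1 (u')² dx = 5/24, so ||u'||_L² = sqrt(30)/12.
Ratio ||u||_L² / ||u'||_L² = sqrt(14)/14.
Sharp Poincaré constant on H^1_0(0, 1) is C_P = L/π = 1/π, achieved by sin(π·x).
A polynomial bump cannot attain the sharp Poincaré constant (only the first sine eigenfunction does), so the ratio is strictly less than C_P, consistent with ||u||_L² ≤ C_P ||u'||_L².


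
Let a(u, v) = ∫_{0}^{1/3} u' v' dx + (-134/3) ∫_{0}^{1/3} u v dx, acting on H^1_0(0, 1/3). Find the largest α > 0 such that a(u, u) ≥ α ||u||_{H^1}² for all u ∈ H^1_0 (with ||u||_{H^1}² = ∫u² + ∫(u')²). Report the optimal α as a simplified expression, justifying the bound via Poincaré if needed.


α = (-134 + 27*π^2)/(3*(1 + 9*π^2))

Coercivity of a(·,·) on H^1_0(0, 1/3) means a(u, u) ≥ α ||u||_{H^1}² for every u ∈ H^1_0.
The interval has length L = 1/3, and Poincaré/coercivity depend only on L. Here a(u, u) = ∫(u')² + (-134/3)·∫u².
Here c = -134/3 < 0 with |c| < (π/L)² = 9*π^2, so coercivity still holds. The condition a(u,u) ≥ α||u||_{H^1}² reads (1−α)∫(u')² ≥ (α−c)∫u². Any admissible α is ≤ 1 (rapidly oscillating u have ∫u²/∫(u')² → 0), and α = 1 would force 0 ≥ (1−c)∫u², impossible since c < 1; so 1−α > 0. By the sharp Poincaré inequality on H^1_0 of an interval of length L, ∫(u')² ≥ (π/L)²∫u² with equality for the first sine mode sin(π(x−x₀)/L) (x₀ the left endpoint), so the inequality holds for all u iff (1−α)(π/L)² ≥ α − c, i.e. α ≤ ((π/L)² + c)/((π/L)² + 1) = (1 + c(L/π)²)/(1 + (L/π)²). (Direct route, valid since c ≤ 0: Poincaré gives c∫u² ≥ c(L/π)²∫(u')², so a(u,u) ≥ (1 + c(L/π)²)∫(u')², while ||u||_{H^1}² ≤ (1 + (L/π)²)∫(u')²; dividing yields the same α.) With (π/L)² = 9*π^2 and c = -134/3, the largest admissible constant is α = ((π/L)² + c)/((π/L)² + 1).
Simplifying, α = (-134 + 27*π^2)/(3*(1 + 9*π^2)).


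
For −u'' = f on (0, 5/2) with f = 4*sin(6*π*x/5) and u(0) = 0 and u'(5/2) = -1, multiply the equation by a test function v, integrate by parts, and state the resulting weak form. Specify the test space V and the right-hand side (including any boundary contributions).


V = {v ∈ H^1(0, 5/2) : v(0) = 0} (test functions vanish at x = 0 where u is specified); weak form: ∫_0^5/2 u'v' dx = ∫_0^5/2 (4*sin(6*π*x/5)) v dx − v(5/2) for all v ∈ V.

Multiply both sides by a test function v and integrate from 0 to 5/2:
  ∫_0^5/2 −u''(x) v(x) dx = ∫_0^5/2 f(x) v(x) dx.
Integrate the LHS by parts once:
  ∫_0^5/2 −u'' v dx = −[u'(x) v(x)]_0^5/2 + ∫_0^5/2 u'(x) v'(x) dx.
Thus ∫_0^5/2 u'(x) v'(x) dx = ∫_0^5/2 f(x) v(x) dx + [u'(x) v(x)]_0^5/2.
Choose V so that boundary terms are either known or forced to vanish.
Mixed BC: u(0) = 0 (Dirichlet) and u'(5/2) = -1 (Neumann). Define V = {v ∈ H^1(0, 5/2) : v(0) = 0}. Then [u' v]_0^5/2 = u'(5/2)·v(5/2) − u'(0)·0 = − v(5/2).
Weak formulation: find u (satisfying any essential BC) such that ∫_0^5/2 u'(x) v'(x) dx = ∫_0^5/2 f v dx − v(5/2) for all v ∈ V (Dirichlet at 0 absorbed into V; Neumann datum at x = 5/2 contributes the boundary term).
Substituting f(x) = 4*sin(6*π*x/5), the right-hand side is ∫_0^5/2 (4*sin(6*π*x/5)) v dx − v(5/2).


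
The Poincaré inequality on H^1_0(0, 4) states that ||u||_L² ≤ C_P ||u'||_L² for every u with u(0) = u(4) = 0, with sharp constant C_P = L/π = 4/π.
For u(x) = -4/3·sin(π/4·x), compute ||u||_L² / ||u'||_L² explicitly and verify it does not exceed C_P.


||u||_L² / ||u'||_L² = 4/π = C_P.

u(x) = -4/3·sin(π/4·x), so u'(x) = -π*cos(π*x/4)/3.
Writing u(x) = A·sin(kπx/L) with A = -4/3 and k = 1, use ∫_0^L sin²(kπx/L) dx = L/2 and ∫_0^L cos²(kπx/L) dx = L/2.
u² = 16/9·sin²(π/4·x) and (u')² = π^2/9·cos²(π/4·x), and each of sin², cos² integrates to L/2 = 2 over (0, 4).
∫_0^4 u² dx = 32/9, so ||u||_L² = 4*sqrt(2)/3.
∫_0^4 (u')² dx = 2*π^2/9, so ||u'||_L² = sqrt(2)*π/3.
Ratio ||u||_L² / ||u'||_L² = 4/π.
Sharp Poincaré constant on H^1_0(0, 4) is C_P = L/π = 4/π, achieved by sin(π/4·x).
This is the k = 1 eigenfunction (up to amplitude), so the ratio equals the sharp Poincaré constant exactly.


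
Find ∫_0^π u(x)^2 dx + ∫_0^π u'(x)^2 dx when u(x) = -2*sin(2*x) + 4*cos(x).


||u||_{H^1(0,π)}^2 = -128/3 + 26*π

u'(x) = -4*sin(x) - 4*cos(2*x).
Expand u² and (u')² and integrate term by term on (0, π), using: for integers n ≥ 1, ∫_0^π sin²(nx) dx = ∫_0^π cos²(nx) dx = π/2; for n ≠ n', ∫_0^π sin(nx)sin(n'x) dx = ∫_0^π cos(nx)cos(n'x) dx = 0; and by product-to-sum, ∫_0^π sin(nx)cos(n'x) dx = ½∫_0^π [sin((n+n')x) + sin((n−n')x)] dx, which is 0 when n+n' is even and 2n/(n²−n'²) when n+n' is odd (it need not vanish on (0, π)).
  u² squared terms: (-2)²·∫sin(2x)² dx = 4·π/2 = 2*π;  (4)²·∫cos(x)² dx = 16·π/2 = 8*π.
  u² cross terms: 2·(-2)·(4)·∫sin(2x)·cos(x) dx = -16·(4/3) = -64/3.
  So ∫_0^π u² dx = 2*π + 8*π − 64/3 = -64/3 + 10*π.
  (u')² squared terms: (-4)²·∫cos(2x)² dx = 16·π/2 = 8*π;  (-4)²·∫sin(x)² dx = 16·π/2 = 8*π.
  (u')² cross terms: 2·(-4)·(-4)·∫cos(2x)·sin(x) dx = 32·(-2/3) = -64/3.
  So ∫_0^π (u')² dx = 8*π + 8*π − 64/3 = -64/3 + 16*π.
||u||_{H^1}^2 = (-64/3 + 10*π) + (-64/3 + 16*π) = -128/3 + 26*π.
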